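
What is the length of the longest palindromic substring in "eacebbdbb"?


Input: "eacebbdbb"
Checking substrings for palindromes:
  [4:9] "bbdbb" (len 5) => palindrome
  [5:8] "bdb" (len 3) => palindrome
  [4:6] "bb" (len 2) => palindrome
  [7:9] "bb" (len 2) => palindrome
Longest palindromic substring: "bbdbb" with length 5

5


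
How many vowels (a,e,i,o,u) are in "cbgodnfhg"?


Input: cbgodnfhg
Checking each character:
  'c' at position 0: consonant
  'b' at position 1: consonant
  'g' at position 2: consonant
  'o' at position 3: vowel (running total: 1)
  'd' at position 4: consonant
  'n' at position 5: consonant
  'f' at position 6: consonant
  'h' at position 7: consonant
  'g' at position 8: consonant
Total vowels: 1

1


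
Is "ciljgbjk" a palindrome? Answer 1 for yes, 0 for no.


Input: ciljgbjk
Reversed: kjbgjlic
  Compare pos 0 ('c') with pos 7 ('k'): MISMATCH
  Compare pos 1 ('i') with pos 6 ('j'): MISMATCH
  Compare pos 2 ('l') with pos 5 ('b'): MISMATCH
  Compare pos 3 ('j') with pos 4 ('g'): MISMATCH
Result: not a palindrome

0


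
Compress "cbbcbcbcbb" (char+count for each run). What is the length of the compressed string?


Input: cbbcbcbcbb
Runs:
  'c' x 1 => "c1"
  'b' x 2 => "b2"
  'c' x 1 => "c1"
  'b' x 1 => "b1"
  'c' x 1 => "c1"
  'b' x 1 => "b1"
  'c' x 1 => "c1"
  'b' x 2 => "b2"
Compressed: "c1b2c1b1c1b1c1b2"
Compressed length: 16

16


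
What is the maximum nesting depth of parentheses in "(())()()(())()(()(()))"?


Input: "(())()()(())()(()(()))"
Tracking depth:
  Position 0 '(': depth becomes 1
  Position 1 '(': depth becomes 2
  Position 2 ')': depth becomes 1
  Position 3 ')': depth becomes 0
  Position 4 '(': depth becomes 1
  Position 5 ')': depth becomes 0
  Position 6 '(': depth becomes 1
  Position 7 ')': depth becomes 0
  Position 8 '(': depth becomes 1
  Position 9 '(': depth becomes 2
  Position 10 ')': depth becomes 1
  Position 11 ')': depth becomes 0
  Position 12 '(': depth becomes 1
  Position 13 ')': depth becomes 0
  Position 14 '(': depth becomes 1
  Position 15 '(': depth becomes 2
  Position 16 ')': depth becomes 1
  Position 17 '(': depth becomes 2
  Position 18 '(': depth becomes 3
  Position 19 ')': depth becomes 2
  Position 20 ')': depth becomes 1
  Position 21 ')': depth becomes 0
Maximum depth reached: 3

3


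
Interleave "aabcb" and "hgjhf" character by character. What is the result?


Interleaving "aabcb" and "hgjhf":
  Position 0: 'a' from first, 'h' from second => "ah"
  Position 1: 'a' from first, 'g' from second => "ag"
  Position 2: 'b' from first, 'j' from second => "bj"
  Position 3: 'c' from first, 'h' from second => "ch"
  Position 4: 'b' from first, 'f' from second => "bf"
Result: ahagbjchbf

ahagbjchbf


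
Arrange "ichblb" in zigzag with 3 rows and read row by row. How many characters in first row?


Zigzag "ichblb" into 3 rows:
Placing characters:
  'i' => row 0
  'c' => row 1
  'h' => row 2
  'b' => row 1
  'l' => row 0
  'b' => row 1
Rows:
  Row 0: "il"
  Row 1: "cbb"
  Row 2: "h"
First row length: 2

2


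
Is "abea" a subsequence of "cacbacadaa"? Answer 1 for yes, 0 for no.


Check if "abea" is a subsequence of "cacbacadaa"
Greedy scan:
  Position 0 ('c'): no match needed
  Position 1 ('a'): matches sub[0] = 'a'
  Position 2 ('c'): no match needed
  Position 3 ('b'): matches sub[1] = 'b'
  Position 4 ('a'): no match needed
  Position 5 ('c'): no match needed
  Position 6 ('a'): no match needed
  Position 7 ('d'): no match needed
  Position 8 ('a'): no match needed
  Position 9 ('a'): no match needed
Only matched 2/4 characters => not a subsequence

0


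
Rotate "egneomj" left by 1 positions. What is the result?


Input: "egneomj", rotate left by 1
First 1 characters: "e"
Remaining characters: "gneomj"
Concatenate remaining + first: "gneomj" + "e" = "gneomje"

gneomje


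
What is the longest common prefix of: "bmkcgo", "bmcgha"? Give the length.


Words: bmkcgo, bmcgha
  Position 0: all 'b' => match
  Position 1: all 'm' => match
  Position 2: ('k', 'c') => mismatch, stop
LCP = "bm" (length 2)

2


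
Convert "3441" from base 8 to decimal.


Input: "3441" in base 8
Positional expansion:
  Digit '3' (value 3) x 8^3 = 1536
  Digit '4' (value 4) x 8^2 = 256
  Digit '4' (value 4) x 8^1 = 32
  Digit '1' (value 1) x 8^0 = 1
Sum = 1825

1825


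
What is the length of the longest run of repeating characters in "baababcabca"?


Input: "baababcabca"
Scanning for longest run:
  Position 1 ('a'): new char, reset run to 1
  Position 2 ('a'): continues run of 'a', length=2
  Position 3 ('b'): new char, reset run to 1
  Position 4 ('a'): new char, reset run to 1
  Position 5 ('b'): new char, reset run to 1
  Position 6 ('c'): new char, reset run to 1
  Position 7 ('a'): new char, reset run to 1
  Position 8 ('b'): new char, reset run to 1
  Position 9 ('c'): new char, reset run to 1
  Position 10 ('a'): new char, reset run to 1
Longest run: 'a' with length 2

2


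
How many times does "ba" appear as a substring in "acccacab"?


Searching for "ba" in "acccacab"
Scanning each position:
  Position 0: "ac" => no
  Position 1: "cc" => no
  Position 2: "cc" => no
  Position 3: "ca" => no
  Position 4: "ac" => no
  Position 5: "ca" => no
  Position 6: "ab" => no
Total occurrences: 0

0


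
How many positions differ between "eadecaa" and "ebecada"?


Comparing "eadecaa" and "ebecada" position by position:
  Position 0: 'e' vs 'e' => same
  Position 1: 'a' vs 'b' => DIFFER
  Position 2: 'd' vs 'e' => DIFFER
  Position 3: 'e' vs 'c' => DIFFER
  Position 4: 'c' vs 'a' => DIFFER
  Position 5: 'a' vs 'd' => DIFFER
  Position 6: 'a' vs 'a' => same
Positions that differ: 5

5


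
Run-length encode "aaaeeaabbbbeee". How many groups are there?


Input: aaaeeaabbbbeee
Scanning for consecutive runs:
  Group 1: 'a' x 3 (positions 0-2)
  Group 2: 'e' x 2 (positions 3-4)
  Group 3: 'a' x 2 (positions 5-6)
  Group 4: 'b' x 4 (positions 7-10)
  Group 5: 'e' x 3 (positions 11-13)
Total groups: 5

5


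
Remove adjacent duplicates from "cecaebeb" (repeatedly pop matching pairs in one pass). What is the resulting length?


Input: cecaebeb
Stack-based adjacent duplicate removal:
  Read 'c': push. Stack: c
  Read 'e': push. Stack: ce
  Read 'c': push. Stack: cec
  Read 'a': push. Stack: ceca
  Read 'e': push. Stack: cecae
  Read 'b': push. Stack: cecaeb
  Read 'e': push. Stack: cecaebe
  Read 'b': push. Stack: cecaebeb
Final stack: "cecaebeb" (length 8)

8


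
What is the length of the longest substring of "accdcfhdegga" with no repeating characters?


Input: "accdcfhdegga"
Sliding window (track last position of each char):
  Position 0 ('a'): window [0,0] length 1 -- new best
  Position 1 ('c'): window [0,1] length 2 -- new best
  Position 2 ('c'): repeat (last at 1), move window start to 2
  Position 2 ('c'): window [2,2] length 1
  Position 3 ('d'): window [2,3] length 2
  Position 4 ('c'): repeat (last at 2), move window start to 3
  Position 4 ('c'): window [3,4] length 2
  Position 5 ('f'): window [3,5] length 3 -- new best
  Position 6 ('h'): window [3,6] length 4 -- new best
  Position 7 ('d'): repeat (last at 3), move window start to 4
  Position 7 ('d'): window [4,7] length 4
  Position 8 ('e'): window [4,8] length 5 -- new best
  Position 9 ('g'): window [4,9] length 6 -- new best
  Position 10 ('g'): repeat (last at 9), move window start to 10
  Position 10 ('g'): window [10,10] length 1
  Position 11 ('a'): window [10,11] length 2
Longest substring with no repeats: "cfhdeg" with length 6

6


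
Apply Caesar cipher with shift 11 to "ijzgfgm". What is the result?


Caesar cipher: shift "ijzgfgm" by 11
  'i' (pos 8) + 11 = pos 19 = 't'
  'j' (pos 9) + 11 = pos 20 = 'u'
  'z' (pos 25) + 11 = pos 10 = 'k'
  'g' (pos 6) + 11 = pos 17 = 'r'
  'f' (pos 5) + 11 = pos 16 = 'q'
  'g' (pos 6) + 11 = pos 17 = 'r'
  'm' (pos 12) + 11 = pos 23 = 'x'
Result: tukrqrx

tukrqrx


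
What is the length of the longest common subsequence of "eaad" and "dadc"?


LCS of "eaad" and "dadc"
DP table:
           d    a    d    c
      0    0    0    0    0
  e   0    0    0    0    0
  a   0    0    1    1    1
  a   0    0    1    1    1
  d   0    1    1    2    2
LCS length = dp[4][4] = 2

2


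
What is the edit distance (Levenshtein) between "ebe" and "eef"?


Computing edit distance: "ebe" -> "eef"
DP table:
           e    e    f
      0    1    2    3
  e   1    0    1    2
  b   2    1    1    2
  e   3    2    1    2
Edit distance = dp[3][3] = 2

2


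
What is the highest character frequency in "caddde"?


Input: caddde
Character counts:
  'a': 1
  'c': 1
  'd': 3
  'e': 1
Maximum frequency: 3

3


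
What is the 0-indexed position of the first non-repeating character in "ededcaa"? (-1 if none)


Input: ededcaa
Character frequencies:
  'a': 2
  'c': 1
  'd': 2
  'e': 2
Scanning left to right for freq == 1:
  Position 0 ('e'): freq=2, skip
  Position 1 ('d'): freq=2, skip
  Position 2 ('e'): freq=2, skip
  Position 3 ('d'): freq=2, skip
  Position 4 ('c'): unique! => answer = 4

4


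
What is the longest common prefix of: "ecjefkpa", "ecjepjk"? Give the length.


Words: ecjefkpa, ecjepjk
  Position 0: all 'e' => match
  Position 1: all 'c' => match
  Position 2: all 'j' => match
  Position 3: all 'e' => match
  Position 4: ('f', 'p') => mismatch, stop
LCP = "ecje" (length 4)

4


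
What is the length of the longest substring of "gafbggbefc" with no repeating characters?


Input: "gafbggbefc"
Sliding window (track last position of each char):
  Position 0 ('g'): window [0,0] length 1 -- new best
  Position 1 ('a'): window [0,1] length 2 -- new best
  Position 2 ('f'): window [0,2] length 3 -- new best
  Position 3 ('b'): window [0,3] length 4 -- new best
  Position 4 ('g'): repeat (last at 0), move window start to 1
  Position 4 ('g'): window [1,4] length 4
  Position 5 ('g'): repeat (last at 4), move window start to 5
  Position 5 ('g'): window [5,5] length 1
  Position 6 ('b'): window [5,6] length 2
  Position 7 ('e'): window [5,7] length 3
  Position 8 ('f'): window [5,8] length 4
  Position 9 ('c'): window [5,9] length 5 -- new best
Longest substring with no repeats: "gbefc" with length 5

5


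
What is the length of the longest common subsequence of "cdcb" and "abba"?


LCS of "cdcb" and "abba"
DP table:
           a    b    b    a
      0    0    0    0    0
  c   0    0    0    0    0
  d   0    0    0    0    0
  c   0    0    0    0    0
  b   0    0    1    1    1
LCS length = dp[4][4] = 1

1


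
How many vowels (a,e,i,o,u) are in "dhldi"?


Input: dhldi
Checking each character:
  'd' at position 0: consonant
  'h' at position 1: consonant
  'l' at position 2: consonant
  'd' at position 3: consonant
  'i' at position 4: vowel (running total: 1)
Total vowels: 1

1


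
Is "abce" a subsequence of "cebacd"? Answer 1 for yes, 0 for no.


Check if "abce" is a subsequence of "cebacd"
Greedy scan:
  Position 0 ('c'): no match needed
  Position 1 ('e'): no match needed
  Position 2 ('b'): no match needed
  Position 3 ('a'): matches sub[0] = 'a'
  Position 4 ('c'): no match needed
  Position 5 ('d'): no match needed
Only matched 1/4 characters => not a subsequence

0


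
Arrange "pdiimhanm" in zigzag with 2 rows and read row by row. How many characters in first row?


Zigzag "pdiimhanm" into 2 rows:
Placing characters:
  'p' => row 0
  'd' => row 1
  'i' => row 0
  'i' => row 1
  'm' => row 0
  'h' => row 1
  'a' => row 0
  'n' => row 1
  'm' => row 0
Rows:
  Row 0: "pimam"
  Row 1: "dihn"
First row length: 5

5


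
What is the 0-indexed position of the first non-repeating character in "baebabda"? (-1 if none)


Input: baebabda
Character frequencies:
  'a': 3
  'b': 3
  'd': 1
  'e': 1
Scanning left to right for freq == 1:
  Position 0 ('b'): freq=3, skip
  Position 1 ('a'): freq=3, skip
  Position 2 ('e'): unique! => answer = 2

2


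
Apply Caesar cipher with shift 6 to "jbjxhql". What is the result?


Caesar cipher: shift "jbjxhql" by 6
  'j' (pos 9) + 6 = pos 15 = 'p'
  'b' (pos 1) + 6 = pos 7 = 'h'
  'j' (pos 9) + 6 = pos 15 = 'p'
  'x' (pos 23) + 6 = pos 3 = 'd'
  'h' (pos 7) + 6 = pos 13 = 'n'
  'q' (pos 16) + 6 = pos 22 = 'w'
  'l' (pos 11) + 6 = pos 17 = 'r'
Result: phpdnwr

phpdnwr


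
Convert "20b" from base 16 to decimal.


Input: "20b" in base 16
Positional expansion:
  Digit '2' (value 2) x 16^2 = 512
  Digit '0' (value 0) x 16^1 = 0
  Digit 'b' (value 11) x 16^0 = 11
Sum = 523

523


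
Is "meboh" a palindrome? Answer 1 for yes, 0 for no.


Input: meboh
Reversed: hobem
  Compare pos 0 ('m') with pos 4 ('h'): MISMATCH
  Compare pos 1 ('e') with pos 3 ('o'): MISMATCH
Result: not a palindrome

0


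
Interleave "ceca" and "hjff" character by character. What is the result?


Interleaving "ceca" and "hjff":
  Position 0: 'c' from first, 'h' from second => "ch"
  Position 1: 'e' from first, 'j' from second => "ej"
  Position 2: 'c' from first, 'f' from second => "cf"
  Position 3: 'a' from first, 'f' from second => "af"
Result: chejcfaf

chejcfaf


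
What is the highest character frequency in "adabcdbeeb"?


Input: adabcdbeeb
Character counts:
  'a': 2
  'b': 3
  'c': 1
  'd': 2
  'e': 2
Maximum frequency: 3

3


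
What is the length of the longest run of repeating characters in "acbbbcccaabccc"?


Input: "acbbbcccaabccc"
Scanning for longest run:
  Position 1 ('c'): new char, reset run to 1
  Position 2 ('b'): new char, reset run to 1
  Position 3 ('b'): continues run of 'b', length=2
  Position 4 ('b'): continues run of 'b', length=3
  Position 5 ('c'): new char, reset run to 1
  Position 6 ('c'): continues run of 'c', length=2
  Position 7 ('c'): continues run of 'c', length=3
  Position 8 ('a'): new char, reset run to 1
  Position 9 ('a'): continues run of 'a', length=2
  Position 10 ('b'): new char, reset run to 1
  Position 11 ('c'): new char, reset run to 1
  Position 12 ('c'): continues run of 'c', length=2
  Position 13 ('c'): continues run of 'c', length=3
Longest run: 'b' with length 3

3


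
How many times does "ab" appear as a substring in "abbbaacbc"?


Searching for "ab" in "abbbaacbc"
Scanning each position:
  Position 0: "ab" => MATCH
  Position 1: "bb" => no
  Position 2: "bb" => no
  Position 3: "ba" => no
  Position 4: "aa" => no
  Position 5: "ac" => no
  Position 6: "cb" => no
  Position 7: "bc" => no
Total occurrences: 1

1


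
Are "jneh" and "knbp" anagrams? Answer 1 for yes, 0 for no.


Strings: "jneh", "knbp"
Sorted first:  ehjn
Sorted second: bknp
Differ at position 0: 'e' vs 'b' => not anagrams

0


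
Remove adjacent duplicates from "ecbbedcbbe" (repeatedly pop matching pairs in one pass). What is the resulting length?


Input: ecbbedcbbe
Stack-based adjacent duplicate removal:
  Read 'e': push. Stack: e
  Read 'c': push. Stack: ec
  Read 'b': push. Stack: ecb
  Read 'b': matches stack top 'b' => pop. Stack: ec
  Read 'e': push. Stack: ece
  Read 'd': push. Stack: eced
  Read 'c': push. Stack: ecedc
  Read 'b': push. Stack: ecedcb
  Read 'b': matches stack top 'b' => pop. Stack: ecedc
  Read 'e': push. Stack: ecedce
Final stack: "ecedce" (length 6)

6


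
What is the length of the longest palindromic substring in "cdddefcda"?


Input: "cdddefcda"
Checking substrings for palindromes:
  [1:4] "ddd" (len 3) => palindrome
  [1:3] "dd" (len 2) => palindrome
  [2:4] "dd" (len 2) => palindrome
Longest palindromic substring: "ddd" with length 3

3


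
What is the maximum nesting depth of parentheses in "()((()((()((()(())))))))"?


Input: "()((()((()((()(())))))))"
Tracking depth:
  Position 0 '(': depth becomes 1
  Position 1 ')': depth becomes 0
  Position 2 '(': depth becomes 1
  Position 3 '(': depth becomes 2
  Position 4 '(': depth becomes 3
  Position 5 ')': depth becomes 2
  Position 6 '(': depth becomes 3
  Position 7 '(': depth becomes 4
  Position 8 '(': depth becomes 5
  Position 9 ')': depth becomes 4
  Position 10 '(': depth becomes 5
  Position 11 '(': depth becomes 6
  Position 12 '(': depth becomes 7
  Position 13 ')': depth becomes 6
  Position 14 '(': depth becomes 7
  Position 15 '(': depth becomes 8
  Position 16 ')': depth becomes 7
  Position 17 ')': depth becomes 6
  Position 18 ')': depth becomes 5
  Position 19 ')': depth becomes 4
  Position 20 ')': depth becomes 3
  Position 21 ')': depth becomes 2
  Position 22 ')': depth becomes 1
  Position 23 ')': depth becomes 0
Maximum depth reached: 8

8


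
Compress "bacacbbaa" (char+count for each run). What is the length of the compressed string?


Input: bacacbbaa
Runs:
  'b' x 1 => "b1"
  'a' x 1 => "a1"
  'c' x 1 => "c1"
  'a' x 1 => "a1"
  'c' x 1 => "c1"
  'b' x 2 => "b2"
  'a' x 2 => "a2"
Compressed: "b1a1c1a1c1b2a2"
Compressed length: 14

14


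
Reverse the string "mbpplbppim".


Input: mbpplbppim
Reading characters right to left:
  Position 9: 'm'
  Position 8: 'i'
  Position 7: 'p'
  Position 6: 'p'
  Position 5: 'b'
  Position 4: 'l'
  Position 3: 'p'
  Position 2: 'p'
  Position 1: 'b'
  Position 0: 'm'
Reversed: mippblppbm

mippblppbm


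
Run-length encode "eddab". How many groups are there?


Input: eddab
Scanning for consecutive runs:
  Group 1: 'e' x 1 (positions 0-0)
  Group 2: 'd' x 2 (positions 1-2)
  Group 3: 'a' x 1 (positions 3-3)
  Group 4: 'b' x 1 (positions 4-4)
Total groups: 4

4


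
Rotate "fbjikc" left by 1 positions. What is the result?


Input: "fbjikc", rotate left by 1
First 1 characters: "f"
Remaining characters: "bjikc"
Concatenate remaining + first: "bjikc" + "f" = "bjikcf"

bjikcf


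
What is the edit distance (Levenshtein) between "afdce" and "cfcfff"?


Computing edit distance: "afdce" -> "cfcfff"
DP table:
           c    f    c    f    f    f
      0    1    2    3    4    5    6
  a   1    1    2    3    4    5    6
  f   2    2    1    2    3    4    5
  d   3    3    2    2    3    4    5
  c   4    3    3    2    3    4    5
  e   5    4    4    3    3    4    5
Edit distance = dp[5][6] = 5

5


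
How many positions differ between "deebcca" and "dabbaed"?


Comparing "deebcca" and "dabbaed" position by position:
  Position 0: 'd' vs 'd' => same
  Position 1: 'e' vs 'a' => DIFFER
  Position 2: 'e' vs 'b' => DIFFER
  Position 3: 'b' vs 'b' => same
  Position 4: 'c' vs 'a' => DIFFER
  Position 5: 'c' vs 'e' => DIFFER
  Position 6: 'a' vs 'd' => DIFFER
Positions that differ: 5

5


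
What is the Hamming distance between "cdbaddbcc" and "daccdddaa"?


Comparing "cdbaddbcc" and "daccdddaa" position by position:
  Position 0: 'c' vs 'd' => differ
  Position 1: 'd' vs 'a' => differ
  Position 2: 'b' vs 'c' => differ
  Position 3: 'a' vs 'c' => differ
  Position 4: 'd' vs 'd' => same
  Position 5: 'd' vs 'd' => same
  Position 6: 'b' vs 'd' => differ
  Position 7: 'c' vs 'a' => differ
  Position 8: 'c' vs 'a' => differ
Total differences (Hamming distance): 7

7


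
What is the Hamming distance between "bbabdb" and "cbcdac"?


Comparing "bbabdb" and "cbcdac" position by position:
  Position 0: 'b' vs 'c' => differ
  Position 1: 'b' vs 'b' => same
  Position 2: 'a' vs 'c' => differ
  Position 3: 'b' vs 'd' => differ
  Position 4: 'd' vs 'a' => differ
  Position 5: 'b' vs 'c' => differ
Total differences (Hamming distance): 5

5


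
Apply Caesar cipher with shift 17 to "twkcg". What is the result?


Caesar cipher: shift "twkcg" by 17
  't' (pos 19) + 17 = pos 10 = 'k'
  'w' (pos 22) + 17 = pos 13 = 'n'
  'k' (pos 10) + 17 = pos 1 = 'b'
  'c' (pos 2) + 17 = pos 19 = 't'
  'g' (pos 6) + 17 = pos 23 = 'x'
Result: knbtx

knbtx


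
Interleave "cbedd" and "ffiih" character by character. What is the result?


Interleaving "cbedd" and "ffiih":
  Position 0: 'c' from first, 'f' from second => "cf"
  Position 1: 'b' from first, 'f' from second => "bf"
  Position 2: 'e' from first, 'i' from second => "ei"
  Position 3: 'd' from first, 'i' from second => "di"
  Position 4: 'd' from first, 'h' from second => "dh"
Result: cfbfeididh

cfbfeididh


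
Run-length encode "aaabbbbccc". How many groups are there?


Input: aaabbbbccc
Scanning for consecutive runs:
  Group 1: 'a' x 3 (positions 0-2)
  Group 2: 'b' x 4 (positions 3-6)
  Group 3: 'c' x 3 (positions 7-9)
Total groups: 3

3


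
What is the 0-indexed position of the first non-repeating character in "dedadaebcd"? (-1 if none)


Input: dedadaebcd
Character frequencies:
  'a': 2
  'b': 1
  'c': 1
  'd': 4
  'e': 2
Scanning left to right for freq == 1:
  Position 0 ('d'): freq=4, skip
  Position 1 ('e'): freq=2, skip
  Position 2 ('d'): freq=4, skip
  Position 3 ('a'): freq=2, skip
  Position 4 ('d'): freq=4, skip
  Position 5 ('a'): freq=2, skip
  Position 6 ('e'): freq=2, skip
  Position 7 ('b'): unique! => answer = 7

7


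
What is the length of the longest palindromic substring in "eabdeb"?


Input: "eabdeb"
Checking substrings for palindromes:
  No multi-char palindromic substrings found
Longest palindromic substring: "e" with length 1

1


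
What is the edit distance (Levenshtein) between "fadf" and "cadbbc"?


Computing edit distance: "fadf" -> "cadbbc"
DP table:
           c    a    d    b    b    c
      0    1    2    3    4    5    6
  f   1    1    2    3    4    5    6
  a   2    2    1    2    3    4    5
  d   3    3    2    1    2    3    4
  f   4    4    3    2    2    3    4
Edit distance = dp[4][6] = 4

4


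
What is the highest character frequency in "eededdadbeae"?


Input: eededdadbeae
Character counts:
  'a': 2
  'b': 1
  'd': 4
  'e': 5
Maximum frequency: 5

5


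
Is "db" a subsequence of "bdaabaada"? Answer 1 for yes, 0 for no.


Check if "db" is a subsequence of "bdaabaada"
Greedy scan:
  Position 0 ('b'): no match needed
  Position 1 ('d'): matches sub[0] = 'd'
  Position 2 ('a'): no match needed
  Position 3 ('a'): no match needed
  Position 4 ('b'): matches sub[1] = 'b'
  Position 5 ('a'): no match needed
  Position 6 ('a'): no match needed
  Position 7 ('d'): no match needed
  Position 8 ('a'): no match needed
All 2 characters matched => is a subsequence

1


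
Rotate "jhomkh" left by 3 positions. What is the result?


Input: "jhomkh", rotate left by 3
First 3 characters: "jho"
Remaining characters: "mkh"
Concatenate remaining + first: "mkh" + "jho" = "mkhjho"

mkhjho


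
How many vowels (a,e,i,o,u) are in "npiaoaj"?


Input: npiaoaj
Checking each character:
  'n' at position 0: consonant
  'p' at position 1: consonant
  'i' at position 2: vowel (running total: 1)
  'a' at position 3: vowel (running total: 2)
  'o' at position 4: vowel (running total: 3)
  'a' at position 5: vowel (running total: 4)
  'j' at position 6: consonant
Total vowels: 4

4


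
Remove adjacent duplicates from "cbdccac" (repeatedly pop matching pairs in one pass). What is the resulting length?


Input: cbdccac
Stack-based adjacent duplicate removal:
  Read 'c': push. Stack: c
  Read 'b': push. Stack: cb
  Read 'd': push. Stack: cbd
  Read 'c': push. Stack: cbdc
  Read 'c': matches stack top 'c' => pop. Stack: cbd
  Read 'a': push. Stack: cbda
  Read 'c': push. Stack: cbdac
Final stack: "cbdac" (length 5)

5


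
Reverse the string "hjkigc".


Input: hjkigc
Reading characters right to left:
  Position 5: 'c'
  Position 4: 'g'
  Position 3: 'i'
  Position 2: 'k'
  Position 1: 'j'
  Position 0: 'h'
Reversed: cgikjh

cgikjh


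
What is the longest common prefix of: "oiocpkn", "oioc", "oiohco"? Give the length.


Words: oiocpkn, oioc, oiohco
  Position 0: all 'o' => match
  Position 1: all 'i' => match
  Position 2: all 'o' => match
  Position 3: ('c', 'c', 'h') => mismatch, stop
LCP = "oio" (length 3)

3


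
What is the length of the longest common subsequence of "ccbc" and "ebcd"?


LCS of "ccbc" and "ebcd"
DP table:
           e    b    c    d
      0    0    0    0    0
  c   0    0    0    1    1
  c   0    0    0    1    1
  b   0    0    1    1    1
  c   0    0    1    2    2
LCS length = dp[4][4] = 2

2


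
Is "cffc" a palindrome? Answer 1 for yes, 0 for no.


Input: cffc
Reversed: cffc
  Compare pos 0 ('c') with pos 3 ('c'): match
  Compare pos 1 ('f') with pos 2 ('f'): match
Result: palindrome

1


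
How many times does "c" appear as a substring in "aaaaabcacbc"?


Searching for "c" in "aaaaabcacbc"
Scanning each position:
  Position 0: "a" => no
  Position 1: "a" => no
  Position 2: "a" => no
  Position 3: "a" => no
  Position 4: "a" => no
  Position 5: "b" => no
  Position 6: "c" => MATCH
  Position 7: "a" => no
  Position 8: "c" => MATCH
  Position 9: "b" => no
  Position 10: "c" => MATCH
Total occurrences: 3

3


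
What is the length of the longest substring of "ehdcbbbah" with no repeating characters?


Input: "ehdcbbbah"
Sliding window (track last position of each char):
  Position 0 ('e'): window [0,0] length 1 -- new best
  Position 1 ('h'): window [0,1] length 2 -- new best
  Position 2 ('d'): window [0,2] length 3 -- new best
  Position 3 ('c'): window [0,3] length 4 -- new best
  Position 4 ('b'): window [0,4] length 5 -- new best
  Position 5 ('b'): repeat (last at 4), move window start to 5
  Position 5 ('b'): window [5,5] length 1
  Position 6 ('b'): repeat (last at 5), move window start to 6
  Position 6 ('b'): window [6,6] length 1
  Position 7 ('a'): window [6,7] length 2
  Position 8 ('h'): window [6,8] length 3
Longest substring with no repeats: "ehdcb" with length 5

5


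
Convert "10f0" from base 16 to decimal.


Input: "10f0" in base 16
Positional expansion:
  Digit '1' (value 1) x 16^3 = 4096
  Digit '0' (value 0) x 16^2 = 0
  Digit 'f' (value 15) x 16^1 = 240
  Digit '0' (value 0) x 16^0 = 0
Sum = 4336

4336


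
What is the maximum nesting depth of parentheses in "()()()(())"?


Input: "()()()(())"
Tracking depth:
  Position 0 '(': depth becomes 1
  Position 1 ')': depth becomes 0
  Position 2 '(': depth becomes 1
  Position 3 ')': depth becomes 0
  Position 4 '(': depth becomes 1
  Position 5 ')': depth becomes 0
  Position 6 '(': depth becomes 1
  Position 7 '(': depth becomes 2
  Position 8 ')': depth becomes 1
  Position 9 ')': depth becomes 0
Maximum depth reached: 2

2


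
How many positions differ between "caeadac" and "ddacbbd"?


Comparing "caeadac" and "ddacbbd" position by position:
  Position 0: 'c' vs 'd' => DIFFER
  Position 1: 'a' vs 'd' => DIFFER
  Position 2: 'e' vs 'a' => DIFFER
  Position 3: 'a' vs 'c' => DIFFER
  Position 4: 'd' vs 'b' => DIFFER
  Position 5: 'a' vs 'b' => DIFFER
  Position 6: 'c' vs 'd' => DIFFER
Positions that differ: 7

7


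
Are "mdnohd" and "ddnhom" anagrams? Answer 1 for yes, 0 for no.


Strings: "mdnohd", "ddnhom"
Sorted first:  ddhmno
Sorted second: ddhmno
Sorted forms match => anagrams

1


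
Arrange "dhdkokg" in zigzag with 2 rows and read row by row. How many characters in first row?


Zigzag "dhdkokg" into 2 rows:
Placing characters:
  'd' => row 0
  'h' => row 1
  'd' => row 0
  'k' => row 1
  'o' => row 0
  'k' => row 1
  'g' => row 0
Rows:
  Row 0: "ddog"
  Row 1: "hkk"
First row length: 4

4


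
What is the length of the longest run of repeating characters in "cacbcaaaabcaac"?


Input: "cacbcaaaabcaac"
Scanning for longest run:
  Position 1 ('a'): new char, reset run to 1
  Position 2 ('c'): new char, reset run to 1
  Position 3 ('b'): new char, reset run to 1
  Position 4 ('c'): new char, reset run to 1
  Position 5 ('a'): new char, reset run to 1
  Position 6 ('a'): continues run of 'a', length=2
  Position 7 ('a'): continues run of 'a', length=3
  Position 8 ('a'): continues run of 'a', length=4
  Position 9 ('b'): new char, reset run to 1
  Position 10 ('c'): new char, reset run to 1
  Position 11 ('a'): new char, reset run to 1
  Position 12 ('a'): continues run of 'a', length=2
  Position 13 ('c'): new char, reset run to 1
Longest run: 'a' with length 4

4


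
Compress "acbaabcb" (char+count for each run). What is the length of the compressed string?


Input: acbaabcb
Runs:
  'a' x 1 => "a1"
  'c' x 1 => "c1"
  'b' x 1 => "b1"
  'a' x 2 => "a2"
  'b' x 1 => "b1"
  'c' x 1 => "c1"
  'b' x 1 => "b1"
Compressed: "a1c1b1a2b1c1b1"
Compressed length: 14

14


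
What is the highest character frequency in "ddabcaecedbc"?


Input: ddabcaecedbc
Character counts:
  'a': 2
  'b': 2
  'c': 3
  'd': 3
  'e': 2
Maximum frequency: 3

3


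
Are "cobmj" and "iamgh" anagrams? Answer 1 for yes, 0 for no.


Strings: "cobmj", "iamgh"
Sorted first:  bcjmo
Sorted second: aghim
Differ at position 0: 'b' vs 'a' => not anagrams

0


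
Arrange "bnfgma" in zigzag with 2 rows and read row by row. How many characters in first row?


Zigzag "bnfgma" into 2 rows:
Placing characters:
  'b' => row 0
  'n' => row 1
  'f' => row 0
  'g' => row 1
  'm' => row 0
  'a' => row 1
Rows:
  Row 0: "bfm"
  Row 1: "nga"
First row length: 3

3


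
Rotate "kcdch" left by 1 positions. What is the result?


Input: "kcdch", rotate left by 1
First 1 characters: "k"
Remaining characters: "cdch"
Concatenate remaining + first: "cdch" + "k" = "cdchk"

cdchk


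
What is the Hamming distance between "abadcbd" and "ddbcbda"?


Comparing "abadcbd" and "ddbcbda" position by position:
  Position 0: 'a' vs 'd' => differ
  Position 1: 'b' vs 'd' => differ
  Position 2: 'a' vs 'b' => differ
  Position 3: 'd' vs 'c' => differ
  Position 4: 'c' vs 'b' => differ
  Position 5: 'b' vs 'd' => differ
  Position 6: 'd' vs 'a' => differ
Total differences (Hamming distance): 7

7


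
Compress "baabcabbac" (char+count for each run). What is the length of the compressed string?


Input: baabcabbac
Runs:
  'b' x 1 => "b1"
  'a' x 2 => "a2"
  'b' x 1 => "b1"
  'c' x 1 => "c1"
  'a' x 1 => "a1"
  'b' x 2 => "b2"
  'a' x 1 => "a1"
  'c' x 1 => "c1"
Compressed: "b1a2b1c1a1b2a1c1"
Compressed length: 16

16


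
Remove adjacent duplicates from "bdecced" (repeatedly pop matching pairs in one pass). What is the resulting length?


Input: bdecced
Stack-based adjacent duplicate removal:
  Read 'b': push. Stack: b
  Read 'd': push. Stack: bd
  Read 'e': push. Stack: bde
  Read 'c': push. Stack: bdec
  Read 'c': matches stack top 'c' => pop. Stack: bde
  Read 'e': matches stack top 'e' => pop. Stack: bd
  Read 'd': matches stack top 'd' => pop. Stack: b
Final stack: "b" (length 1)

1


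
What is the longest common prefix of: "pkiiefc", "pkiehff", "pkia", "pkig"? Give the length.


Words: pkiiefc, pkiehff, pkia, pkig
  Position 0: all 'p' => match
  Position 1: all 'k' => match
  Position 2: all 'i' => match
  Position 3: ('i', 'e', 'a', 'g') => mismatch, stop
LCP = "pki" (length 3)

3


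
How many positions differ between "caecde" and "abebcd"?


Comparing "caecde" and "abebcd" position by position:
  Position 0: 'c' vs 'a' => DIFFER
  Position 1: 'a' vs 'b' => DIFFER
  Position 2: 'e' vs 'e' => same
  Position 3: 'c' vs 'b' => DIFFER
  Position 4: 'd' vs 'c' => DIFFER
  Position 5: 'e' vs 'd' => DIFFER
Positions that differ: 5

5


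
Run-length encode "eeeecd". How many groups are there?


Input: eeeecd
Scanning for consecutive runs:
  Group 1: 'e' x 4 (positions 0-3)
  Group 2: 'c' x 1 (positions 4-4)
  Group 3: 'd' x 1 (positions 5-5)
Total groups: 3

3


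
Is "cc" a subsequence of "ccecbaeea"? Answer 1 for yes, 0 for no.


Check if "cc" is a subsequence of "ccecbaeea"
Greedy scan:
  Position 0 ('c'): matches sub[0] = 'c'
  Position 1 ('c'): matches sub[1] = 'c'
  Position 2 ('e'): no match needed
  Position 3 ('c'): no match needed
  Position 4 ('b'): no match needed
  Position 5 ('a'): no match needed
  Position 6 ('e'): no match needed
  Position 7 ('e'): no match needed
  Position 8 ('a'): no match needed
All 2 characters matched => is a subsequence

1


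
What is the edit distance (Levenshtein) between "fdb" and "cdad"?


Computing edit distance: "fdb" -> "cdad"
DP table:
           c    d    a    d
      0    1    2    3    4
  f   1    1    2    3    4
  d   2    2    1    2    3
  b   3    3    2    2    3
Edit distance = dp[3][4] = 3

3


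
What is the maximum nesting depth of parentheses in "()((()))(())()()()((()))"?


Input: "()((()))(())()()()((()))"
Tracking depth:
  Position 0 '(': depth becomes 1
  Position 1 ')': depth becomes 0
  Position 2 '(': depth becomes 1
  Position 3 '(': depth becomes 2
  Position 4 '(': depth becomes 3
  Position 5 ')': depth becomes 2
  Position 6 ')': depth becomes 1
  Position 7 ')': depth becomes 0
  Position 8 '(': depth becomes 1
  Position 9 '(': depth becomes 2
  Position 10 ')': depth becomes 1
  Position 11 ')': depth becomes 0
  Position 12 '(': depth becomes 1
  Position 13 ')': depth becomes 0
  Position 14 '(': depth becomes 1
  Position 15 ')': depth becomes 0
  Position 16 '(': depth becomes 1
  Position 17 ')': depth becomes 0
  Position 18 '(': depth becomes 1
  Position 19 '(': depth becomes 2
  Position 20 '(': depth becomes 3
  Position 21 ')': depth becomes 2
  Position 22 ')': depth becomes 1
  Position 23 ')': depth becomes 0
Maximum depth reached: 3

3


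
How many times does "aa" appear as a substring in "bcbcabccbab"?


Searching for "aa" in "bcbcabccbab"
Scanning each position:
  Position 0: "bc" => no
  Position 1: "cb" => no
  Position 2: "bc" => no
  Position 3: "ca" => no
  Position 4: "ab" => no
  Position 5: "bc" => no
  Position 6: "cc" => no
  Position 7: "cb" => no
  Position 8: "ba" => no
  Position 9: "ab" => no
Total occurrences: 0

0


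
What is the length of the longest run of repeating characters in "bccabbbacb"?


Input: "bccabbbacb"
Scanning for longest run:
  Position 1 ('c'): new char, reset run to 1
  Position 2 ('c'): continues run of 'c', length=2
  Position 3 ('a'): new char, reset run to 1
  Position 4 ('b'): new char, reset run to 1
  Position 5 ('b'): continues run of 'b', length=2
  Position 6 ('b'): continues run of 'b', length=3
  Position 7 ('a'): new char, reset run to 1
  Position 8 ('c'): new char, reset run to 1
  Position 9 ('b'): new char, reset run to 1
Longest run: 'b' with length 3

3


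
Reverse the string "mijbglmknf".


Input: mijbglmknf
Reading characters right to left:
  Position 9: 'f'
  Position 8: 'n'
  Position 7: 'k'
  Position 6: 'm'
  Position 5: 'l'
  Position 4: 'g'
  Position 3: 'b'
  Position 2: 'j'
  Position 1: 'i'
  Position 0: 'm'
Reversed: fnkmlgbjim

fnkmlgbjim


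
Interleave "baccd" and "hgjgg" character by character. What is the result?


Interleaving "baccd" and "hgjgg":
  Position 0: 'b' from first, 'h' from second => "bh"
  Position 1: 'a' from first, 'g' from second => "ag"
  Position 2: 'c' from first, 'j' from second => "cj"
  Position 3: 'c' from first, 'g' from second => "cg"
  Position 4: 'd' from first, 'g' from second => "dg"
Result: bhagcjcgdg

bhagcjcgdg


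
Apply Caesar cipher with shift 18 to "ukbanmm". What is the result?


Caesar cipher: shift "ukbanmm" by 18
  'u' (pos 20) + 18 = pos 12 = 'm'
  'k' (pos 10) + 18 = pos 2 = 'c'
  'b' (pos 1) + 18 = pos 19 = 't'
  'a' (pos 0) + 18 = pos 18 = 's'
  'n' (pos 13) + 18 = pos 5 = 'f'
  'm' (pos 12) + 18 = pos 4 = 'e'
  'm' (pos 12) + 18 = pos 4 = 'e'
Result: mctsfee

mctsfee


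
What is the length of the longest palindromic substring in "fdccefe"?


Input: "fdccefe"
Checking substrings for palindromes:
  [4:7] "efe" (len 3) => palindrome
  [2:4] "cc" (len 2) => palindrome
Longest palindromic substring: "efe" with length 3

3


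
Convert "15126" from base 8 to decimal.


Input: "15126" in base 8
Positional expansion:
  Digit '1' (value 1) x 8^4 = 4096
  Digit '5' (value 5) x 8^3 = 2560
  Digit '1' (value 1) x 8^2 = 64
  Digit '2' (value 2) x 8^1 = 16
  Digit '6' (value 6) x 8^0 = 6
Sum = 6742

6742


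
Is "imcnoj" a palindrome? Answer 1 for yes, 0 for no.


Input: imcnoj
Reversed: joncmi
  Compare pos 0 ('i') with pos 5 ('j'): MISMATCH
  Compare pos 1 ('m') with pos 4 ('o'): MISMATCH
  Compare pos 2 ('c') with pos 3 ('n'): MISMATCH
Result: not a palindrome

0


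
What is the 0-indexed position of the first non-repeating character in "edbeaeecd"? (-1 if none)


Input: edbeaeecd
Character frequencies:
  'a': 1
  'b': 1
  'c': 1
  'd': 2
  'e': 4
Scanning left to right for freq == 1:
  Position 0 ('e'): freq=4, skip
  Position 1 ('d'): freq=2, skip
  Position 2 ('b'): unique! => answer = 2

2


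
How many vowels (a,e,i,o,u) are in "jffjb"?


Input: jffjb
Checking each character:
  'j' at position 0: consonant
  'f' at position 1: consonant
  'f' at position 2: consonant
  'j' at position 3: consonant
  'b' at position 4: consonant
Total vowels: 0

0


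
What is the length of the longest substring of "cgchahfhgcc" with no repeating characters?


Input: "cgchahfhgcc"
Sliding window (track last position of each char):
  Position 0 ('c'): window [0,0] length 1 -- new best
  Position 1 ('g'): window [0,1] length 2 -- new best
  Position 2 ('c'): repeat (last at 0), move window start to 1
  Position 2 ('c'): window [1,2] length 2
  Position 3 ('h'): window [1,3] length 3 -- new best
  Position 4 ('a'): window [1,4] length 4 -- new best
  Position 5 ('h'): repeat (last at 3), move window start to 4
  Position 5 ('h'): window [4,5] length 2
  Position 6 ('f'): window [4,6] length 3
  Position 7 ('h'): repeat (last at 5), move window start to 6
  Position 7 ('h'): window [6,7] length 2
  Position 8 ('g'): window [6,8] length 3
  Position 9 ('c'): window [6,9] length 4
  Position 10 ('c'): repeat (last at 9), move window start to 10
  Position 10 ('c'): window [10,10] length 1
Longest substring with no repeats: "gcha" with length 4

4


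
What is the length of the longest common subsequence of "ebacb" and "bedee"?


LCS of "ebacb" and "bedee"
DP table:
           b    e    d    e    e
      0    0    0    0    0    0
  e   0    0    1    1    1    1
  b   0    1    1    1    1    1
  a   0    1    1    1    1    1
  c   0    1    1    1    1    1
  b   0    1    1    1    1    1
LCS length = dp[5][5] = 1

1


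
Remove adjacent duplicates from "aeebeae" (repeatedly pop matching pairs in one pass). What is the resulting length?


Input: aeebeae
Stack-based adjacent duplicate removal:
  Read 'a': push. Stack: a
  Read 'e': push. Stack: ae
  Read 'e': matches stack top 'e' => pop. Stack: a
  Read 'b': push. Stack: ab
  Read 'e': push. Stack: abe
  Read 'a': push. Stack: abea
  Read 'e': push. Stack: abeae
Final stack: "abeae" (length 5)

5


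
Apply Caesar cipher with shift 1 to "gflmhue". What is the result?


Caesar cipher: shift "gflmhue" by 1
  'g' (pos 6) + 1 = pos 7 = 'h'
  'f' (pos 5) + 1 = pos 6 = 'g'
  'l' (pos 11) + 1 = pos 12 = 'm'
  'm' (pos 12) + 1 = pos 13 = 'n'
  'h' (pos 7) + 1 = pos 8 = 'i'
  'u' (pos 20) + 1 = pos 21 = 'v'
  'e' (pos 4) + 1 = pos 5 = 'f'
Result: hgmnivf

hgmnivf


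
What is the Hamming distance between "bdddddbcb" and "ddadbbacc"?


Comparing "bdddddbcb" and "ddadbbacc" position by position:
  Position 0: 'b' vs 'd' => differ
  Position 1: 'd' vs 'd' => same
  Position 2: 'd' vs 'a' => differ
  Position 3: 'd' vs 'd' => same
  Position 4: 'd' vs 'b' => differ
  Position 5: 'd' vs 'b' => differ
  Position 6: 'b' vs 'a' => differ
  Position 7: 'c' vs 'c' => same
  Position 8: 'b' vs 'c' => differ
Total differences (Hamming distance): 6

6


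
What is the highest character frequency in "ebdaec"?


Input: ebdaec
Character counts:
  'a': 1
  'b': 1
  'c': 1
  'd': 1
  'e': 2
Maximum frequency: 2

2


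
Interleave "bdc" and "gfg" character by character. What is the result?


Interleaving "bdc" and "gfg":
  Position 0: 'b' from first, 'g' from second => "bg"
  Position 1: 'd' from first, 'f' from second => "df"
  Position 2: 'c' from first, 'g' from second => "cg"
Result: bgdfcg

bgdfcg


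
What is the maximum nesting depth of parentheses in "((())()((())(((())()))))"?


Input: "((())()((())(((())()))))"
Tracking depth:
  Position 0 '(': depth becomes 1
  Position 1 '(': depth becomes 2
  Position 2 '(': depth becomes 3
  Position 3 ')': depth becomes 2
  Position 4 ')': depth becomes 1
  Position 5 '(': depth becomes 2
  Position 6 ')': depth becomes 1
  Position 7 '(': depth becomes 2
  Position 8 '(': depth becomes 3
  Position 9 '(': depth becomes 4
  Position 10 ')': depth becomes 3
  Position 11 ')': depth becomes 2
  Position 12 '(': depth becomes 3
  Position 13 '(': depth becomes 4
  Position 14 '(': depth becomes 5
  Position 15 '(': depth becomes 6
  Position 16 ')': depth becomes 5
  Position 17 ')': depth becomes 4
  Position 18 '(': depth becomes 5
  Position 19 ')': depth becomes 4
  Position 20 ')': depth becomes 3
  Position 21 ')': depth becomes 2
  Position 22 ')': depth becomes 1
  Position 23 ')': depth becomes 0
Maximum depth reached: 6

6
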